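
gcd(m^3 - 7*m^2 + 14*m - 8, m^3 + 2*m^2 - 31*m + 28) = m^2 - 5*m + 4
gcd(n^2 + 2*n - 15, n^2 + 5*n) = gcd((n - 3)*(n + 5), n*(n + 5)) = n + 5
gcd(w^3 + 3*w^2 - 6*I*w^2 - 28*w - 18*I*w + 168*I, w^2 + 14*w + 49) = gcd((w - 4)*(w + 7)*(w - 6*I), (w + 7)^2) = w + 7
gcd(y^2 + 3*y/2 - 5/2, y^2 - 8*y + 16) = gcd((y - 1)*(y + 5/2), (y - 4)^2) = 1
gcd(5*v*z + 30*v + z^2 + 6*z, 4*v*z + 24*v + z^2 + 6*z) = z + 6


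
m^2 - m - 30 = (m - 6)*(m + 5)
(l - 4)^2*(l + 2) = l^3 - 6*l^2 + 32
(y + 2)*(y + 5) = y^2 + 7*y + 10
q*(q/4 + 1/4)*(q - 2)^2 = q^4/4 - 3*q^3/4 + q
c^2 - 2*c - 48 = (c - 8)*(c + 6)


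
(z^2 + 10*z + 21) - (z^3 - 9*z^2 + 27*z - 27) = -z^3 + 10*z^2 - 17*z + 48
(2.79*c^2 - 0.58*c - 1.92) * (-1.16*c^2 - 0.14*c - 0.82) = -3.2364*c^4 + 0.2822*c^3 + 0.0206*c^2 + 0.7444*c + 1.5744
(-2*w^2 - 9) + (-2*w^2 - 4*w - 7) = -4*w^2 - 4*w - 16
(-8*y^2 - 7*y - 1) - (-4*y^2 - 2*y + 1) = -4*y^2 - 5*y - 2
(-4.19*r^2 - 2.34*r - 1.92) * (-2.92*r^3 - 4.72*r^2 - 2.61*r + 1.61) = 12.2348*r^5 + 26.6096*r^4 + 27.5871*r^3 + 8.4239*r^2 + 1.2438*r - 3.0912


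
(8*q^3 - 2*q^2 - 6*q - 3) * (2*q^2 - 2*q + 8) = 16*q^5 - 20*q^4 + 56*q^3 - 10*q^2 - 42*q - 24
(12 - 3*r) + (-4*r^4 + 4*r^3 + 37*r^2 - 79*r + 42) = -4*r^4 + 4*r^3 + 37*r^2 - 82*r + 54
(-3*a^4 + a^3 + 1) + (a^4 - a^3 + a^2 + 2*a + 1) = -2*a^4 + a^2 + 2*a + 2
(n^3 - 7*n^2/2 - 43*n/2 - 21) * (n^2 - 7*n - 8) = n^5 - 21*n^4/2 - 5*n^3 + 315*n^2/2 + 319*n + 168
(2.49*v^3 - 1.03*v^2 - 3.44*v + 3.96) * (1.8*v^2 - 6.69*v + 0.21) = 4.482*v^5 - 18.5121*v^4 + 1.2216*v^3 + 29.9253*v^2 - 27.2148*v + 0.8316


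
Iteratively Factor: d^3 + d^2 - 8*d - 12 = (d + 2)*(d^2 - d - 6) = (d - 3)*(d + 2)*(d + 2)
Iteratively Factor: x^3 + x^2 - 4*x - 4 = (x + 1)*(x^2 - 4) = (x - 2)*(x + 1)*(x + 2)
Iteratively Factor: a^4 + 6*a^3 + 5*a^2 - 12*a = (a - 1)*(a^3 + 7*a^2 + 12*a) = a*(a - 1)*(a^2 + 7*a + 12) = a*(a - 1)*(a + 4)*(a + 3)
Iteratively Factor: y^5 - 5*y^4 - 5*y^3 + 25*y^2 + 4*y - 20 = (y + 2)*(y^4 - 7*y^3 + 9*y^2 + 7*y - 10) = (y - 2)*(y + 2)*(y^3 - 5*y^2 - y + 5) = (y - 2)*(y - 1)*(y + 2)*(y^2 - 4*y - 5) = (y - 5)*(y - 2)*(y - 1)*(y + 2)*(y + 1)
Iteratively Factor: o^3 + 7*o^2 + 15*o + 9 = (o + 1)*(o^2 + 6*o + 9) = (o + 1)*(o + 3)*(o + 3)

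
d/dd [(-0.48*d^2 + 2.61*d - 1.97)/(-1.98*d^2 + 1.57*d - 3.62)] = (4.4142*d^2 - 4.326*d - 6.3553)/(3.9204*d^4 - 6.2172*d^3 + 16.8001*d^2 - 11.3668*d + 13.1044)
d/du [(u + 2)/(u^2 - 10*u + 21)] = (u^2 - 10*u - 2*(u - 5)*(u + 2) + 21)/(u^2 - 10*u + 21)^2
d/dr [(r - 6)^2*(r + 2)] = (r - 6)*(3*r - 2)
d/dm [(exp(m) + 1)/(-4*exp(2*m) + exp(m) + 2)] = ((exp(m) + 1)*(8*exp(m) - 1) - 4*exp(2*m) + exp(m) + 2)*exp(m)/(-4*exp(2*m) + exp(m) + 2)^2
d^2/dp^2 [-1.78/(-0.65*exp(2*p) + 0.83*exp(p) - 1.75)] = ((1.4774 - 4.628*exp(p))*(0.65*exp(2*p) - 0.83*exp(p) + 1.75) + 1.78*(1.3*exp(p) - 0.83)*(2.6*exp(p) - 1.66)*exp(p))*exp(p)/(0.65*exp(2*p) - 0.83*exp(p) + 1.75)^3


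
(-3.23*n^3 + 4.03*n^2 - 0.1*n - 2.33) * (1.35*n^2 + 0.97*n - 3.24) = -4.3605*n^5 + 2.3074*n^4 + 14.2393*n^3 - 16.2997*n^2 - 1.9361*n + 7.5492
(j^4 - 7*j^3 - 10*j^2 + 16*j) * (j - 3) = j^5 - 10*j^4 + 11*j^3 + 46*j^2 - 48*j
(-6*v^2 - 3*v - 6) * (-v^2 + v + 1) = 6*v^4 - 3*v^3 - 3*v^2 - 9*v - 6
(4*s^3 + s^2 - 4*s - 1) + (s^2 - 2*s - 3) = 4*s^3 + 2*s^2 - 6*s - 4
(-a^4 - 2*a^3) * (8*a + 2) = -8*a^5 - 18*a^4 - 4*a^3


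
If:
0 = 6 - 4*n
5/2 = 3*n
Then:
No Solution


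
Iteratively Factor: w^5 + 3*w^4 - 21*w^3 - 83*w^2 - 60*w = (w + 1)*(w^4 + 2*w^3 - 23*w^2 - 60*w) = w*(w + 1)*(w^3 + 2*w^2 - 23*w - 60) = w*(w + 1)*(w + 3)*(w^2 - w - 20) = w*(w + 1)*(w + 3)*(w + 4)*(w - 5)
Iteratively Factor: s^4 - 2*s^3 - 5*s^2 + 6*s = (s - 3)*(s^3 + s^2 - 2*s) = (s - 3)*(s + 2)*(s^2 - s) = (s - 3)*(s - 1)*(s + 2)*(s)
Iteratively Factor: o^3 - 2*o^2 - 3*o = (o + 1)*(o^2 - 3*o) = o*(o + 1)*(o - 3)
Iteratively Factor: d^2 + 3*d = (d)*(d + 3)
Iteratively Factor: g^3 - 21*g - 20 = (g + 1)*(g^2 - g - 20) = (g - 5)*(g + 1)*(g + 4)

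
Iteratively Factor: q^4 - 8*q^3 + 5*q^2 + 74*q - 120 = (q + 3)*(q^3 - 11*q^2 + 38*q - 40) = (q - 5)*(q + 3)*(q^2 - 6*q + 8) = (q - 5)*(q - 2)*(q + 3)*(q - 4)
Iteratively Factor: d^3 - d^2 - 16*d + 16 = (d - 4)*(d^2 + 3*d - 4) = (d - 4)*(d + 4)*(d - 1)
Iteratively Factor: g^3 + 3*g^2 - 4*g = (g)*(g^2 + 3*g - 4) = g*(g + 4)*(g - 1)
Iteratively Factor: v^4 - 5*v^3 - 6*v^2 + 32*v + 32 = (v - 4)*(v^3 - v^2 - 10*v - 8) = (v - 4)*(v + 2)*(v^2 - 3*v - 4) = (v - 4)^2*(v + 2)*(v + 1)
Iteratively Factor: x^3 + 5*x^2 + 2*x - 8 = (x - 1)*(x^2 + 6*x + 8) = (x - 1)*(x + 2)*(x + 4)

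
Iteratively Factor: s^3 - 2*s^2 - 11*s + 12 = (s - 1)*(s^2 - s - 12) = (s - 1)*(s + 3)*(s - 4)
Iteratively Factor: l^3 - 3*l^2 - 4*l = (l - 4)*(l^2 + l) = (l - 4)*(l + 1)*(l)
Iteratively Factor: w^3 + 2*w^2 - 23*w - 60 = (w + 3)*(w^2 - w - 20) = (w + 3)*(w + 4)*(w - 5)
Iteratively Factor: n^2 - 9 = (n - 3)*(n + 3)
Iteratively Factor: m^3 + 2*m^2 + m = (m)*(m^2 + 2*m + 1) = m*(m + 1)*(m + 1)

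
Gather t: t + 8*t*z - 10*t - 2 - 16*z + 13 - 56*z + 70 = t*(8*z - 9) - 72*z + 81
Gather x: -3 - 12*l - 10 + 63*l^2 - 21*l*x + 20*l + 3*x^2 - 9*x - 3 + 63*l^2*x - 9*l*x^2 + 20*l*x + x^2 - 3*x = 63*l^2 + 8*l + x^2*(4 - 9*l) + x*(63*l^2 - l - 12) - 16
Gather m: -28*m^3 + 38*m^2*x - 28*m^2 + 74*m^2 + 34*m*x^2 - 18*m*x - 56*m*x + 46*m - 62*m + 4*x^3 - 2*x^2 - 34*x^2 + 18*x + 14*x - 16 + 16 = -28*m^3 + m^2*(38*x + 46) + m*(34*x^2 - 74*x - 16) + 4*x^3 - 36*x^2 + 32*x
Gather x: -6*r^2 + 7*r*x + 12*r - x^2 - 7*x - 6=-6*r^2 + 12*r - x^2 + x*(7*r - 7) - 6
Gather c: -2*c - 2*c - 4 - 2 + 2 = -4*c - 4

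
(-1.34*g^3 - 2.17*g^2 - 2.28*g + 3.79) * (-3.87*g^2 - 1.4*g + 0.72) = 5.1858*g^5 + 10.2739*g^4 + 10.8968*g^3 - 13.0377*g^2 - 6.9476*g + 2.7288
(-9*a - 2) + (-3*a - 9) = -12*a - 11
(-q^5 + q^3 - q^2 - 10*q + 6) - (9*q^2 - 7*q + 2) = -q^5 + q^3 - 10*q^2 - 3*q + 4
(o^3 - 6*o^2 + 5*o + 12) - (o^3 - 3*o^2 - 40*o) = -3*o^2 + 45*o + 12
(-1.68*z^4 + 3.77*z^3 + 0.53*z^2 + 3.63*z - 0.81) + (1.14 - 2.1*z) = -1.68*z^4 + 3.77*z^3 + 0.53*z^2 + 1.53*z + 0.33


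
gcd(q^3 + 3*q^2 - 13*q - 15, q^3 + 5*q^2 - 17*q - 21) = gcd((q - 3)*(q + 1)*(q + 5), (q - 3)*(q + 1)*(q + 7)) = q^2 - 2*q - 3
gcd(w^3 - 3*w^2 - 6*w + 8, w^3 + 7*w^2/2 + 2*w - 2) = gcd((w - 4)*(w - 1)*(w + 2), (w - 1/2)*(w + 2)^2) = w + 2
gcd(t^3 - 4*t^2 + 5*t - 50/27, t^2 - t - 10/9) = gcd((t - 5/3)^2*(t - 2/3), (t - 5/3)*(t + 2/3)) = t - 5/3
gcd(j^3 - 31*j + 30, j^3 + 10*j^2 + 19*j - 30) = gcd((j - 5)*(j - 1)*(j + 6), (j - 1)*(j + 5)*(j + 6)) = j^2 + 5*j - 6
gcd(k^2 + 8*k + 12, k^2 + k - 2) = k + 2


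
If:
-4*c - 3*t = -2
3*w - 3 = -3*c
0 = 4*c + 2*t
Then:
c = -1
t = 2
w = 2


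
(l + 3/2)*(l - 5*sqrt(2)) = l^2 - 5*sqrt(2)*l + 3*l/2 - 15*sqrt(2)/2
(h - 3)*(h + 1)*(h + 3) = h^3 + h^2 - 9*h - 9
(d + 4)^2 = d^2 + 8*d + 16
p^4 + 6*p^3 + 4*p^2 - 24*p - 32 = (p - 2)*(p + 2)^2*(p + 4)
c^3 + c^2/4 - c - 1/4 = (c - 1)*(c + 1/4)*(c + 1)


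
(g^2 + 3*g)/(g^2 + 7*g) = (g + 3)/(g + 7)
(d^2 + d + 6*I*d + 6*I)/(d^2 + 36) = (d + 1)/(d - 6*I)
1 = 1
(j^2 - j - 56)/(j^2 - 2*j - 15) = (-j^2 + j + 56)/(-j^2 + 2*j + 15)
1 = 1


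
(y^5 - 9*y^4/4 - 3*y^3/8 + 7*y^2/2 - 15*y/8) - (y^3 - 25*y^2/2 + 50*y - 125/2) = y^5 - 9*y^4/4 - 11*y^3/8 + 16*y^2 - 415*y/8 + 125/2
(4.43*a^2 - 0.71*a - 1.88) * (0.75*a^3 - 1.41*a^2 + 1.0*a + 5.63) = 3.3225*a^5 - 6.7788*a^4 + 4.0211*a^3 + 26.8817*a^2 - 5.8773*a - 10.5844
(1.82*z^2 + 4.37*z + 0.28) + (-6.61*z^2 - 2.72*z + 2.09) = -4.79*z^2 + 1.65*z + 2.37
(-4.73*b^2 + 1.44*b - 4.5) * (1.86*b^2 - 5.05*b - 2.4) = -8.7978*b^4 + 26.5649*b^3 - 4.29*b^2 + 19.269*b + 10.8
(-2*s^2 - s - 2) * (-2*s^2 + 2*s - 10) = 4*s^4 - 2*s^3 + 22*s^2 + 6*s + 20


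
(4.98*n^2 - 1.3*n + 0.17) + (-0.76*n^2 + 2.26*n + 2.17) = 4.22*n^2 + 0.96*n + 2.34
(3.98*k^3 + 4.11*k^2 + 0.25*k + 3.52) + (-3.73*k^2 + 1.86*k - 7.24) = 3.98*k^3 + 0.38*k^2 + 2.11*k - 3.72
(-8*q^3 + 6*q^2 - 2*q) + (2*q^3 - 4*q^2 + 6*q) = -6*q^3 + 2*q^2 + 4*q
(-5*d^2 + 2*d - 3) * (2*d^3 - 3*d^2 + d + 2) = -10*d^5 + 19*d^4 - 17*d^3 + d^2 + d - 6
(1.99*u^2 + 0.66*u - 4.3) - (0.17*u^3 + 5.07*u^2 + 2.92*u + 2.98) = -0.17*u^3 - 3.08*u^2 - 2.26*u - 7.28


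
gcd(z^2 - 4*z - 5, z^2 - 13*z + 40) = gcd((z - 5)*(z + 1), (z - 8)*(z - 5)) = z - 5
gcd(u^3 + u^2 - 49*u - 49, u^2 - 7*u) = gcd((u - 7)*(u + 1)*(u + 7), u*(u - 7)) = u - 7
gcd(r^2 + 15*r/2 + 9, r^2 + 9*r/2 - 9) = r + 6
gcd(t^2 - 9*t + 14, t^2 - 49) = t - 7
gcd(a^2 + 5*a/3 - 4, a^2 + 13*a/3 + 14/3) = 1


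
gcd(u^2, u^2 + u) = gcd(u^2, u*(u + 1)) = u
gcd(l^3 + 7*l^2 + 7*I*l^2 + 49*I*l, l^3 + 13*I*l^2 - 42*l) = l^2 + 7*I*l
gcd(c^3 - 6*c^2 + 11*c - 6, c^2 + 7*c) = 1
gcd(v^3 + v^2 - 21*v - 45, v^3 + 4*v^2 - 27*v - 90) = v^2 - 2*v - 15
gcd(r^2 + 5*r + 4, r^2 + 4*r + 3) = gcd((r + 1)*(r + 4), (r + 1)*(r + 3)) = r + 1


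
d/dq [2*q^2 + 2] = 4*q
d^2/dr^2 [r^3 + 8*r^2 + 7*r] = 6*r + 16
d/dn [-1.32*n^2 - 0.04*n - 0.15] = -2.64*n - 0.04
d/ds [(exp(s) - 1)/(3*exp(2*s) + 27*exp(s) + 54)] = ((1 - exp(s))*(2*exp(s) + 9) + exp(2*s) + 9*exp(s) + 18)*exp(s)/(3*(exp(2*s) + 9*exp(s) + 18)^2)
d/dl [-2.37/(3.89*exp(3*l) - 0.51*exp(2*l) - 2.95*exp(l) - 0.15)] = (27.6579*exp(2*l) - 2.4174*exp(l) - 6.9915)*exp(l)/(-3.89*exp(3*l) + 0.51*exp(2*l) + 2.95*exp(l) + 0.15)^2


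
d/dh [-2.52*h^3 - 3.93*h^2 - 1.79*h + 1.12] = -7.56*h^2 - 7.86*h - 1.79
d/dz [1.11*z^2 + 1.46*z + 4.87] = 2.22*z + 1.46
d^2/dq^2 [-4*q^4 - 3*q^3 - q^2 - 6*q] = -48*q^2 - 18*q - 2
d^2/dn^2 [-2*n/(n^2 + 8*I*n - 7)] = 4*(-4*n*(n + 4*I)^2 + (3*n + 8*I)*(n^2 + 8*I*n - 7))/(n^2 + 8*I*n - 7)^3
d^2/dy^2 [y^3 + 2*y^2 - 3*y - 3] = 6*y + 4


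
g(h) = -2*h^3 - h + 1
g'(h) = -6*h^2 - 1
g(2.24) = -23.72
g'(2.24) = -31.11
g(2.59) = -36.34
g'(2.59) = -41.25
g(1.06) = -2.44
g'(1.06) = -7.74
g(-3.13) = 65.46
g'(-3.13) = -59.78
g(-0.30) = 1.35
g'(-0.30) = -1.54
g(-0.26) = 1.30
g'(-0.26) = -1.41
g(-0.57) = 1.94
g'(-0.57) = -2.95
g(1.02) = -2.14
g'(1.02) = -7.24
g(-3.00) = 58.00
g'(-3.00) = -55.00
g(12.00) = -3467.00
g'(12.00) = -865.00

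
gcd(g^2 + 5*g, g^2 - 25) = g + 5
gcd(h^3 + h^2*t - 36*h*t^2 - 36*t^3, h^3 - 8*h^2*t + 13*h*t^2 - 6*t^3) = -h + 6*t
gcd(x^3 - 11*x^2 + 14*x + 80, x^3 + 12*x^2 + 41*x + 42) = x + 2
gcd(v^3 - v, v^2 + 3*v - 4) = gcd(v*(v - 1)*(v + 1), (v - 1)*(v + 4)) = v - 1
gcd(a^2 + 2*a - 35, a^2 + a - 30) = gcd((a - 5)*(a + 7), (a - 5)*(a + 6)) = a - 5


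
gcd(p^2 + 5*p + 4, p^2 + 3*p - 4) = p + 4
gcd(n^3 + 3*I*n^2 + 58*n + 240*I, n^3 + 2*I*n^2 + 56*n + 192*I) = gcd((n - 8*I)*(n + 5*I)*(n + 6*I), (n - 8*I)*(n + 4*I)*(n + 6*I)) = n^2 - 2*I*n + 48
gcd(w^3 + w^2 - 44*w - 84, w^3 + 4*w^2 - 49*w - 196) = w - 7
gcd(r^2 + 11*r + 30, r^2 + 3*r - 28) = 1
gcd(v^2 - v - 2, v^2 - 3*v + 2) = v - 2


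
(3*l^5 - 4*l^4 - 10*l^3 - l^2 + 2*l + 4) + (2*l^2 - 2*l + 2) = 3*l^5 - 4*l^4 - 10*l^3 + l^2 + 6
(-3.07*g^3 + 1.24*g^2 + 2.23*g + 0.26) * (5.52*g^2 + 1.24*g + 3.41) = -16.9464*g^5 + 3.038*g^4 + 3.3785*g^3 + 8.4288*g^2 + 7.9267*g + 0.8866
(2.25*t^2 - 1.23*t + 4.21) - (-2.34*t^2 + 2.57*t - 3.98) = 4.59*t^2 - 3.8*t + 8.19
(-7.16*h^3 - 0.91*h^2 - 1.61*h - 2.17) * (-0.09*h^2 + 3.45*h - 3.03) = 0.6444*h^5 - 24.6201*h^4 + 18.7002*h^3 - 2.6019*h^2 - 2.6082*h + 6.5751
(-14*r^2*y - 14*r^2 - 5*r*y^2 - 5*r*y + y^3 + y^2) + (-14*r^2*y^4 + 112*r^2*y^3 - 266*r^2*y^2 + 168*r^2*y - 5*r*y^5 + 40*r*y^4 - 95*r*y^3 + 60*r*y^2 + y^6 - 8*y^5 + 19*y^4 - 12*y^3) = -14*r^2*y^4 + 112*r^2*y^3 - 266*r^2*y^2 + 154*r^2*y - 14*r^2 - 5*r*y^5 + 40*r*y^4 - 95*r*y^3 + 55*r*y^2 - 5*r*y + y^6 - 8*y^5 + 19*y^4 - 11*y^3 + y^2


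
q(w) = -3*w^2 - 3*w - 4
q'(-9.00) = 51.00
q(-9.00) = -220.00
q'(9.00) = -57.00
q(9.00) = -274.00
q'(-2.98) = 14.88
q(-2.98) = -21.70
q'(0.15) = -3.90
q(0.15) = -4.52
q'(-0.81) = 1.86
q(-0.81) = -3.54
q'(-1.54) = 6.24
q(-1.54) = -6.49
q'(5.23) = -34.38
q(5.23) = -101.75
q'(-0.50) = 0.00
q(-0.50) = -3.25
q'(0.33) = -4.98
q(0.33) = -5.32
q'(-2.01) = 9.06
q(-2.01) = -10.09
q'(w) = -6*w - 3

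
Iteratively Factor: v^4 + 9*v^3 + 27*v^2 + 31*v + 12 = (v + 1)*(v^3 + 8*v^2 + 19*v + 12) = (v + 1)*(v + 3)*(v^2 + 5*v + 4) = (v + 1)*(v + 3)*(v + 4)*(v + 1)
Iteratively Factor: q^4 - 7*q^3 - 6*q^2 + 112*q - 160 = (q - 4)*(q^3 - 3*q^2 - 18*q + 40) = (q - 4)*(q - 2)*(q^2 - q - 20) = (q - 4)*(q - 2)*(q + 4)*(q - 5)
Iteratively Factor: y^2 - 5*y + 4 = (y - 1)*(y - 4)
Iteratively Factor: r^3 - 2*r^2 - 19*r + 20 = (r - 5)*(r^2 + 3*r - 4) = (r - 5)*(r - 1)*(r + 4)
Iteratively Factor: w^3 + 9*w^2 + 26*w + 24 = (w + 4)*(w^2 + 5*w + 6) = (w + 3)*(w + 4)*(w + 2)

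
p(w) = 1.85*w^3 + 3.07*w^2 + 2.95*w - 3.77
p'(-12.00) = 728.47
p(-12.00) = -2793.89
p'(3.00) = 71.32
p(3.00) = 82.66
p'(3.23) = 80.68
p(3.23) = 100.13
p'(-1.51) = 6.33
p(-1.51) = -7.59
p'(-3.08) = 36.69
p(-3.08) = -37.79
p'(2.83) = 64.78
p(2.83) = 71.10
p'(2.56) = 55.04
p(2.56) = 54.94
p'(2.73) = 61.08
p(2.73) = 64.80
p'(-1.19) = 3.50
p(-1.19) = -6.05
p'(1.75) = 30.69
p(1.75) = 20.71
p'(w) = 5.55*w^2 + 6.14*w + 2.95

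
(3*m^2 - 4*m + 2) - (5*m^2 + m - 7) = -2*m^2 - 5*m + 9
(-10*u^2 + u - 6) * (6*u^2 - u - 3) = -60*u^4 + 16*u^3 - 7*u^2 + 3*u + 18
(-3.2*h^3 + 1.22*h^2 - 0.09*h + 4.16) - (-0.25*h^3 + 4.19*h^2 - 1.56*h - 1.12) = -2.95*h^3 - 2.97*h^2 + 1.47*h + 5.28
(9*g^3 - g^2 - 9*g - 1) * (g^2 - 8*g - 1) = 9*g^5 - 73*g^4 - 10*g^3 + 72*g^2 + 17*g + 1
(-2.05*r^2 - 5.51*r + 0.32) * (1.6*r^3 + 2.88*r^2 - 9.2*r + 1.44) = -3.28*r^5 - 14.72*r^4 + 3.5032*r^3 + 48.6616*r^2 - 10.8784*r + 0.4608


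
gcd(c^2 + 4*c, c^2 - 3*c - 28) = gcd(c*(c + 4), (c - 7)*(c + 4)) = c + 4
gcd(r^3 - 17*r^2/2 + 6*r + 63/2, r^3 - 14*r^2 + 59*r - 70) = r - 7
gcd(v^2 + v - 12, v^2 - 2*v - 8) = 1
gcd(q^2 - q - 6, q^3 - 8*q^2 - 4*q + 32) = q + 2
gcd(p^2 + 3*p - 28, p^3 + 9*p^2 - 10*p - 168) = p^2 + 3*p - 28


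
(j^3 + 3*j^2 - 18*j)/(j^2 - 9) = j*(j + 6)/(j + 3)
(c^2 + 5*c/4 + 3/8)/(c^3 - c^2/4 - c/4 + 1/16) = 2*(4*c + 3)/(8*c^2 - 6*c + 1)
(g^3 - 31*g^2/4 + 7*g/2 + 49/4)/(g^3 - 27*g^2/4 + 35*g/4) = (g^2 - 6*g - 7)/(g*(g - 5))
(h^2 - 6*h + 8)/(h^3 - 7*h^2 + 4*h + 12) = (h - 4)/(h^2 - 5*h - 6)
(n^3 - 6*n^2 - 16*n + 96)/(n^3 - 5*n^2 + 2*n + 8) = (n^2 - 2*n - 24)/(n^2 - n - 2)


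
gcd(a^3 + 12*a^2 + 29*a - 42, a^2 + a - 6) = 1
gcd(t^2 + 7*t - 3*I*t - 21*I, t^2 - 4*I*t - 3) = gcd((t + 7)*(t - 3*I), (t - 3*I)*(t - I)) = t - 3*I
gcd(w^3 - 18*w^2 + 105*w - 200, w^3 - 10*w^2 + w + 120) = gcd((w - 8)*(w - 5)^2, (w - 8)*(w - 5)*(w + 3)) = w^2 - 13*w + 40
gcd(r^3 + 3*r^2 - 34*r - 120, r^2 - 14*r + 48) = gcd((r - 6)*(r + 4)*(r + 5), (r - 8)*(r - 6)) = r - 6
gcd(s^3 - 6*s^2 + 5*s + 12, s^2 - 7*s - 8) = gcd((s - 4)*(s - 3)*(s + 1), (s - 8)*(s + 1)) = s + 1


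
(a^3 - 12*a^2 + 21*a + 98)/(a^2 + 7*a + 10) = (a^2 - 14*a + 49)/(a + 5)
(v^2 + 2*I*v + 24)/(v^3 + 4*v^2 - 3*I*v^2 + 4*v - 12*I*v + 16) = (v + 6*I)/(v^2 + v*(4 + I) + 4*I)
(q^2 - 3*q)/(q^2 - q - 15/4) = 4*q*(3 - q)/(-4*q^2 + 4*q + 15)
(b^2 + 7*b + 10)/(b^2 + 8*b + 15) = (b + 2)/(b + 3)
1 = 1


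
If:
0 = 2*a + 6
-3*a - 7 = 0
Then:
No Solution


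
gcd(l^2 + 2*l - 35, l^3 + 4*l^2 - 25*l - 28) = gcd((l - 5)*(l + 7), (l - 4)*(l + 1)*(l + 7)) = l + 7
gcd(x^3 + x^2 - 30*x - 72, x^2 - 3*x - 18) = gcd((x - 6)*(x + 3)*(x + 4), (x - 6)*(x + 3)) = x^2 - 3*x - 18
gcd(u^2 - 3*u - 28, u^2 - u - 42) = u - 7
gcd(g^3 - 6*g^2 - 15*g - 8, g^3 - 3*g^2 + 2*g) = 1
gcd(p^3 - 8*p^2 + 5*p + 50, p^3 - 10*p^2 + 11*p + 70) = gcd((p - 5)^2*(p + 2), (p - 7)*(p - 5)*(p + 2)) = p^2 - 3*p - 10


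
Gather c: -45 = -45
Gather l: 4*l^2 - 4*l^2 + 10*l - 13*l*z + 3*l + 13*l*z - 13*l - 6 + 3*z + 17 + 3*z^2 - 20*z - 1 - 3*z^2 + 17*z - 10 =0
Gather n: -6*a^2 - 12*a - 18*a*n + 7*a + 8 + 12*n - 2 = -6*a^2 - 5*a + n*(12 - 18*a) + 6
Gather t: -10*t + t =-9*t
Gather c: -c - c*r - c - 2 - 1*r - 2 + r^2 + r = c*(-r - 2) + r^2 - 4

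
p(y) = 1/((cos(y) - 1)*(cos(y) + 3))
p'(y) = sin(y)/((cos(y) - 1)*(cos(y) + 3)^2) + sin(y)/((cos(y) - 1)^2*(cos(y) + 3))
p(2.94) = -0.25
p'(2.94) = 0.00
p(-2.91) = -0.25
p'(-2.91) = -0.00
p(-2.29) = -0.26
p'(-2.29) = -0.03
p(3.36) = -0.25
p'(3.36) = -0.00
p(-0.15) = -22.33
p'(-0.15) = -296.29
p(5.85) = -2.77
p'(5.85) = -12.29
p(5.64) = -1.32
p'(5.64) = -3.75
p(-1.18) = -0.48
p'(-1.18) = -0.58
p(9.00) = -0.25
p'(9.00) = 0.00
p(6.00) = -6.34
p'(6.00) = -44.03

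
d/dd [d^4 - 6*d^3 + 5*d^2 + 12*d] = 4*d^3 - 18*d^2 + 10*d + 12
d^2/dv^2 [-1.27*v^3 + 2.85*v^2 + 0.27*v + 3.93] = 5.7 - 7.62*v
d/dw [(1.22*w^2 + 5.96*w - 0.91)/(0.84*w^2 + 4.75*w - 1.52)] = (0.788599999999999*w^2 - 2.18*w - 4.7367)/(0.7056*w^4 + 7.98*w^3 + 20.0089*w^2 - 14.44*w + 2.3104)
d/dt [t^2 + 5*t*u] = 2*t + 5*u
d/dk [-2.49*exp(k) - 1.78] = -2.49*exp(k)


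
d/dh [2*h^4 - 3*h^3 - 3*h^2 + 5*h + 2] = 8*h^3 - 9*h^2 - 6*h + 5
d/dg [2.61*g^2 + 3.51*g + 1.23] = 5.22*g + 3.51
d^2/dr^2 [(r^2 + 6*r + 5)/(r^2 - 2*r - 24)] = 2*(8*r^3 + 87*r^2 + 402*r + 428)/(r^6 - 6*r^5 - 60*r^4 + 280*r^3 + 1440*r^2 - 3456*r - 13824)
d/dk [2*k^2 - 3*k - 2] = 4*k - 3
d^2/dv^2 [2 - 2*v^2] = -4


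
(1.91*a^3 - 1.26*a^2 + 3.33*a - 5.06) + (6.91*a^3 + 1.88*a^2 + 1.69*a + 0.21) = 8.82*a^3 + 0.62*a^2 + 5.02*a - 4.85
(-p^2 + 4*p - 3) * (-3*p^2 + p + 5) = 3*p^4 - 13*p^3 + 8*p^2 + 17*p - 15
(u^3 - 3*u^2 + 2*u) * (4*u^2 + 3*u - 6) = 4*u^5 - 9*u^4 - 7*u^3 + 24*u^2 - 12*u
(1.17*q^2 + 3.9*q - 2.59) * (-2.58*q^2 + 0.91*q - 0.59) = -3.0186*q^4 - 8.9973*q^3 + 9.5409*q^2 - 4.6579*q + 1.5281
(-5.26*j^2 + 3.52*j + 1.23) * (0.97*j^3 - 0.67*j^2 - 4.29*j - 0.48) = -5.1022*j^5 + 6.9386*j^4 + 21.4001*j^3 - 13.4001*j^2 - 6.9663*j - 0.5904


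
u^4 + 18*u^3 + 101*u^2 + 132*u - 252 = (u - 1)*(u + 6)^2*(u + 7)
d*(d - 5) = d^2 - 5*d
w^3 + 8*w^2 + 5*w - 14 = (w - 1)*(w + 2)*(w + 7)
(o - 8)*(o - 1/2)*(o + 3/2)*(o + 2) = o^4 - 5*o^3 - 91*o^2/4 - 23*o/2 + 12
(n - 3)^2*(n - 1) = n^3 - 7*n^2 + 15*n - 9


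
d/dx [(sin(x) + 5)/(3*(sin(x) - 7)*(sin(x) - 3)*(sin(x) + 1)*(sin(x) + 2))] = (-3*sin(x)^4 - 6*sin(x)^3 + 112*sin(x)^2 + 70*sin(x) - 173)*cos(x)/(3*(sin(x) - 7)^2*(sin(x) - 3)^2*(sin(x) + 1)^2*(sin(x) + 2)^2)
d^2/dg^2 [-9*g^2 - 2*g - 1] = -18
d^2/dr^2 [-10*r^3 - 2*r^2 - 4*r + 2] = -60*r - 4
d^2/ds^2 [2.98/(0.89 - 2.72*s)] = -44.094464/(2.72*s - 0.89)^3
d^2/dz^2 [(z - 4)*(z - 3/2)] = 2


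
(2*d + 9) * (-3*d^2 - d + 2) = -6*d^3 - 29*d^2 - 5*d + 18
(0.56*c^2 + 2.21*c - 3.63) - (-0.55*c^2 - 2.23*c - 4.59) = 1.11*c^2 + 4.44*c + 0.96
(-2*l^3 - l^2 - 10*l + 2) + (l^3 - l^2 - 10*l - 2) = -l^3 - 2*l^2 - 20*l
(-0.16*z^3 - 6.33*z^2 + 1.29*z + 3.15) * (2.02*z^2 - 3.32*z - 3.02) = -0.3232*z^5 - 12.2554*z^4 + 24.1046*z^3 + 21.1968*z^2 - 14.3538*z - 9.513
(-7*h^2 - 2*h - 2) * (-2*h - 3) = 14*h^3 + 25*h^2 + 10*h + 6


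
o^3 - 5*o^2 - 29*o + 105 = (o - 7)*(o - 3)*(o + 5)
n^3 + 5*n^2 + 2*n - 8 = (n - 1)*(n + 2)*(n + 4)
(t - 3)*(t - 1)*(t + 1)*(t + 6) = t^4 + 3*t^3 - 19*t^2 - 3*t + 18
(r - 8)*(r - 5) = r^2 - 13*r + 40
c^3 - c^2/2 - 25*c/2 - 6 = (c - 4)*(c + 1/2)*(c + 3)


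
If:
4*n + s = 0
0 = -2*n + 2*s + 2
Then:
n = 1/5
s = -4/5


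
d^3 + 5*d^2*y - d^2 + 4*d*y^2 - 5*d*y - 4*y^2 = (d - 1)*(d + y)*(d + 4*y)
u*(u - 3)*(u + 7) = u^3 + 4*u^2 - 21*u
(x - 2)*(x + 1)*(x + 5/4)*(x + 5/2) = x^4 + 11*x^3/4 - 21*x^2/8 - 85*x/8 - 25/4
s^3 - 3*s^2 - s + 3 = (s - 3)*(s - 1)*(s + 1)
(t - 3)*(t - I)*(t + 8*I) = t^3 - 3*t^2 + 7*I*t^2 + 8*t - 21*I*t - 24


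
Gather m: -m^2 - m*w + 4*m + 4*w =-m^2 + m*(4 - w) + 4*w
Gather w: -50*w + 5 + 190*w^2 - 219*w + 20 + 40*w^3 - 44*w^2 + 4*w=40*w^3 + 146*w^2 - 265*w + 25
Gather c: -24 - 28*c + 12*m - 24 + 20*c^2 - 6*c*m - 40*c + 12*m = 20*c^2 + c*(-6*m - 68) + 24*m - 48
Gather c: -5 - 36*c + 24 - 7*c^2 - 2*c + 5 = -7*c^2 - 38*c + 24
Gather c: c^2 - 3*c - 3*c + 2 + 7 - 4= c^2 - 6*c + 5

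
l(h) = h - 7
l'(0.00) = 1.00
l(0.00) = -7.00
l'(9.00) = 1.00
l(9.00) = 2.00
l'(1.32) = 1.00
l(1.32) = -5.68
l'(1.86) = 1.00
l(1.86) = -5.14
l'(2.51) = 1.00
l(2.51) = -4.49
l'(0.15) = 1.00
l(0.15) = -6.85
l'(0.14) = 1.00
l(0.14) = -6.86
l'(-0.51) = 1.00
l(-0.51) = -7.51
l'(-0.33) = 1.00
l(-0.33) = -7.33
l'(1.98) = 1.00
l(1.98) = -5.02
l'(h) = 1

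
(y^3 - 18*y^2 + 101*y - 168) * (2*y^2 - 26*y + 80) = 2*y^5 - 62*y^4 + 750*y^3 - 4402*y^2 + 12448*y - 13440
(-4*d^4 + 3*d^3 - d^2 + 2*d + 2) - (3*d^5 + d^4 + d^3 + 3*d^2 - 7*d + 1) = -3*d^5 - 5*d^4 + 2*d^3 - 4*d^2 + 9*d + 1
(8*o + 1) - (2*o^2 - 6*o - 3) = -2*o^2 + 14*o + 4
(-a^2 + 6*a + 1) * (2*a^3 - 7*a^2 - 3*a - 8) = -2*a^5 + 19*a^4 - 37*a^3 - 17*a^2 - 51*a - 8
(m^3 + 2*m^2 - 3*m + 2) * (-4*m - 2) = -4*m^4 - 10*m^3 + 8*m^2 - 2*m - 4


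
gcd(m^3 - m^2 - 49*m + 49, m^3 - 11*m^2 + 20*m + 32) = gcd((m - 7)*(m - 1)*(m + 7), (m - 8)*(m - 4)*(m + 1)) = 1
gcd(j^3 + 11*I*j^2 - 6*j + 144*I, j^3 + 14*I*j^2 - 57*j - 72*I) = j + 8*I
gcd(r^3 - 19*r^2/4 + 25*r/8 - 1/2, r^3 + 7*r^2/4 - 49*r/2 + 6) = r^2 - 17*r/4 + 1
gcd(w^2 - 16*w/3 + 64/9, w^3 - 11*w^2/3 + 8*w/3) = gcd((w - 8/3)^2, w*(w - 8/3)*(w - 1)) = w - 8/3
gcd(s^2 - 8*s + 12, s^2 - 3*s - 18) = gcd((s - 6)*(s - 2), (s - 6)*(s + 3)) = s - 6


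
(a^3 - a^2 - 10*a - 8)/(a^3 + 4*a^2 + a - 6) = (a^2 - 3*a - 4)/(a^2 + 2*a - 3)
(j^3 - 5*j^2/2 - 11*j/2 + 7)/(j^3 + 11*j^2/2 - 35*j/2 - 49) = (j - 1)/(j + 7)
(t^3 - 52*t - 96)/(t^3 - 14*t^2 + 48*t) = (t^2 + 8*t + 12)/(t*(t - 6))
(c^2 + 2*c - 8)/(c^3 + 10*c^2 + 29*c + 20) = (c - 2)/(c^2 + 6*c + 5)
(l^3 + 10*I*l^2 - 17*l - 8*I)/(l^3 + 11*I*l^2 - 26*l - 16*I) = (l + I)/(l + 2*I)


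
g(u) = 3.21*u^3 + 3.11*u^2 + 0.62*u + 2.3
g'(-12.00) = 1312.70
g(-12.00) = -5104.18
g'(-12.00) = 1312.70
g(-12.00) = -5104.18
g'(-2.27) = 36.12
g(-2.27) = -20.63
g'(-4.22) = 145.87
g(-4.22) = -186.17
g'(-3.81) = 116.71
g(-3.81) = -132.45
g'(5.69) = 347.79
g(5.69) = 697.86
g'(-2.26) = 35.75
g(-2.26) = -20.27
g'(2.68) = 86.46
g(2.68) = 88.09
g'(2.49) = 75.81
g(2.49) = 72.68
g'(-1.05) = 4.71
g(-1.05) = 1.36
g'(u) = 9.63*u^2 + 6.22*u + 0.62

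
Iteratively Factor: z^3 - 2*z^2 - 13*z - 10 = (z + 1)*(z^2 - 3*z - 10) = (z - 5)*(z + 1)*(z + 2)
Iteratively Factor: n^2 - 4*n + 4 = (n - 2)*(n - 2)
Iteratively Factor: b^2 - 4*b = (b)*(b - 4)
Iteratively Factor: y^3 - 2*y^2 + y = (y - 1)*(y^2 - y) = (y - 1)^2*(y)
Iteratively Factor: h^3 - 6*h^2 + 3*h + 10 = (h - 2)*(h^2 - 4*h - 5) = (h - 5)*(h - 2)*(h + 1)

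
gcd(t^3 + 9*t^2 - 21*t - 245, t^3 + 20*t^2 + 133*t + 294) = t^2 + 14*t + 49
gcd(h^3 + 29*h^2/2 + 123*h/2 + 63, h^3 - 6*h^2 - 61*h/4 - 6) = h + 3/2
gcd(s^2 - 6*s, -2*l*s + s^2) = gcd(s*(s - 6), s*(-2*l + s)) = s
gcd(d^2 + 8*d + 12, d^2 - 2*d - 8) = d + 2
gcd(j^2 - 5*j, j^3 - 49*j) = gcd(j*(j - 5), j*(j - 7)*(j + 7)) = j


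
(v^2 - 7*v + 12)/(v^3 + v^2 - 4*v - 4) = (v^2 - 7*v + 12)/(v^3 + v^2 - 4*v - 4)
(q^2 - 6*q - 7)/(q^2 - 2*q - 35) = (q + 1)/(q + 5)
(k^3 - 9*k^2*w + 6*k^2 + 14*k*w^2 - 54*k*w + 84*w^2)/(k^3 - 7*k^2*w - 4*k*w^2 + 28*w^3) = (k + 6)/(k + 2*w)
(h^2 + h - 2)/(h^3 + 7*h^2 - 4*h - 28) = (h - 1)/(h^2 + 5*h - 14)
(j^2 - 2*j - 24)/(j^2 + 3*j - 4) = (j - 6)/(j - 1)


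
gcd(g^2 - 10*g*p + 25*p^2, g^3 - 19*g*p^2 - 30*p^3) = -g + 5*p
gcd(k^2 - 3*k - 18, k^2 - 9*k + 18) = k - 6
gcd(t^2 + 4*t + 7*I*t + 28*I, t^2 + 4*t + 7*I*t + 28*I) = t^2 + t*(4 + 7*I) + 28*I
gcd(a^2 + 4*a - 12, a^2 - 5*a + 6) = a - 2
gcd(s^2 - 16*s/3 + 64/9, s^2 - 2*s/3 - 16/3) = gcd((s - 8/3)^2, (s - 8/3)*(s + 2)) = s - 8/3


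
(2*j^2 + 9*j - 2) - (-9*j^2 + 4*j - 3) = 11*j^2 + 5*j + 1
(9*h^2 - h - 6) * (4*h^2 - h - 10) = 36*h^4 - 13*h^3 - 113*h^2 + 16*h + 60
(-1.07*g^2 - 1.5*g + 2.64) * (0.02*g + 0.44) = -0.0214*g^3 - 0.5008*g^2 - 0.6072*g + 1.1616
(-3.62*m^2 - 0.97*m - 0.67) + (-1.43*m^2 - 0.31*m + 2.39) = -5.05*m^2 - 1.28*m + 1.72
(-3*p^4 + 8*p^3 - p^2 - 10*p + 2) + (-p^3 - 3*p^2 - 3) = -3*p^4 + 7*p^3 - 4*p^2 - 10*p - 1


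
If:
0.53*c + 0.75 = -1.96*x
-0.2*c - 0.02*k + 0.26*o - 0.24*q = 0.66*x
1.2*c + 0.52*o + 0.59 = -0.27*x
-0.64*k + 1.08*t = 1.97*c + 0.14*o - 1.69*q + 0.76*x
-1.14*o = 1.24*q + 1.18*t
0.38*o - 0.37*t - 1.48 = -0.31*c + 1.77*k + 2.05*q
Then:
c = 1.38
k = 0.96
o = -3.92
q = -3.40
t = 7.36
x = -0.75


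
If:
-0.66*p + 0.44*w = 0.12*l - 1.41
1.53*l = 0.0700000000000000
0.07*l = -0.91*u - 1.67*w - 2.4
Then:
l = 0.05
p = 0.666666666666667*w + 2.12804515745692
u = -1.83516483516484*w - 2.64088199382317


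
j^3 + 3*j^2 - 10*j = j*(j - 2)*(j + 5)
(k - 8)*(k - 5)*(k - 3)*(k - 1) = k^4 - 17*k^3 + 95*k^2 - 199*k + 120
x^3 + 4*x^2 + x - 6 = (x - 1)*(x + 2)*(x + 3)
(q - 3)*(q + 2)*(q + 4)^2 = q^4 + 7*q^3 + 2*q^2 - 64*q - 96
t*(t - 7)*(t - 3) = t^3 - 10*t^2 + 21*t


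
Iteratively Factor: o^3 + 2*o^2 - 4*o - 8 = (o + 2)*(o^2 - 4) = (o + 2)^2*(o - 2)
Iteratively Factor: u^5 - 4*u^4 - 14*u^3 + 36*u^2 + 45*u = (u + 1)*(u^4 - 5*u^3 - 9*u^2 + 45*u) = (u + 1)*(u + 3)*(u^3 - 8*u^2 + 15*u) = (u - 5)*(u + 1)*(u + 3)*(u^2 - 3*u) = u*(u - 5)*(u + 1)*(u + 3)*(u - 3)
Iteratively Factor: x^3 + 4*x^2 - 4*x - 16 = (x - 2)*(x^2 + 6*x + 8) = (x - 2)*(x + 2)*(x + 4)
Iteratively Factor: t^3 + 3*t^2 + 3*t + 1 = (t + 1)*(t^2 + 2*t + 1) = (t + 1)^2*(t + 1)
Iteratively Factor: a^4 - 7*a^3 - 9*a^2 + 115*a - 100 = (a - 5)*(a^3 - 2*a^2 - 19*a + 20) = (a - 5)^2*(a^2 + 3*a - 4) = (a - 5)^2*(a - 1)*(a + 4)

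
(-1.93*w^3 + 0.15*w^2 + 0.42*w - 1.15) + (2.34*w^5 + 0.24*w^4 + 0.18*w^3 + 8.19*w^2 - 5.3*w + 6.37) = 2.34*w^5 + 0.24*w^4 - 1.75*w^3 + 8.34*w^2 - 4.88*w + 5.22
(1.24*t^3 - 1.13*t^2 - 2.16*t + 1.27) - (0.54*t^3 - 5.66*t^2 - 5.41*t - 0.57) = 0.7*t^3 + 4.53*t^2 + 3.25*t + 1.84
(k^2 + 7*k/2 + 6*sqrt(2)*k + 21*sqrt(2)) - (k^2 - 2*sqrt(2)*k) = 7*k/2 + 8*sqrt(2)*k + 21*sqrt(2)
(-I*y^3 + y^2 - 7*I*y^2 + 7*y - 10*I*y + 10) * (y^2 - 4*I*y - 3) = -I*y^5 - 3*y^4 - 7*I*y^4 - 21*y^3 - 11*I*y^3 - 33*y^2 - 7*I*y^2 - 21*y - 10*I*y - 30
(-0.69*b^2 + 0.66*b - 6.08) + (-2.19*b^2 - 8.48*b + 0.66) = -2.88*b^2 - 7.82*b - 5.42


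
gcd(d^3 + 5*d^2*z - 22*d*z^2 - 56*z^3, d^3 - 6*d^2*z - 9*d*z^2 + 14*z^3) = d + 2*z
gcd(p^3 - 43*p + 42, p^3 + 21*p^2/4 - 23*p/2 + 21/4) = p^2 + 6*p - 7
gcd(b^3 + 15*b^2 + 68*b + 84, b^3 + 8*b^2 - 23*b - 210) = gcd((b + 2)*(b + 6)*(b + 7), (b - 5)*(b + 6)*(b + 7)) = b^2 + 13*b + 42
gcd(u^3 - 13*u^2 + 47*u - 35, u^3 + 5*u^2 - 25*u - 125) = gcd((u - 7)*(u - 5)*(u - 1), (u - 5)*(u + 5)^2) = u - 5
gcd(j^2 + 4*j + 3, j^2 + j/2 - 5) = 1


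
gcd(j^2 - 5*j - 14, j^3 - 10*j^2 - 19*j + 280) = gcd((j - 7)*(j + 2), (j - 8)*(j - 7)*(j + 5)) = j - 7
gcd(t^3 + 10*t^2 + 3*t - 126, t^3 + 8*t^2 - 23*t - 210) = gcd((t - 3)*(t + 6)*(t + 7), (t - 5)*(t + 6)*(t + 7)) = t^2 + 13*t + 42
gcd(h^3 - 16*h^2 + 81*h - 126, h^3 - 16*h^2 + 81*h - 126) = h^3 - 16*h^2 + 81*h - 126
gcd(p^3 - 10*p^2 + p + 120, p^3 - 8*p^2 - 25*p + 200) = p^2 - 13*p + 40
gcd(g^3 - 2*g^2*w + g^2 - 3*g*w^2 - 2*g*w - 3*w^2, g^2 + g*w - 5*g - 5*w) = g + w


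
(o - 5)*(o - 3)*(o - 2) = o^3 - 10*o^2 + 31*o - 30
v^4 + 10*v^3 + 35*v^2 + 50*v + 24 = (v + 1)*(v + 2)*(v + 3)*(v + 4)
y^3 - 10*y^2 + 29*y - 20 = (y - 5)*(y - 4)*(y - 1)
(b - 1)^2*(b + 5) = b^3 + 3*b^2 - 9*b + 5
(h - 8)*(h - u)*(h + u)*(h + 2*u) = h^4 + 2*h^3*u - 8*h^3 - h^2*u^2 - 16*h^2*u - 2*h*u^3 + 8*h*u^2 + 16*u^3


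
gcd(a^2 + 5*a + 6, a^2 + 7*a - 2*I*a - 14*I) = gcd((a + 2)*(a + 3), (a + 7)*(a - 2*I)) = 1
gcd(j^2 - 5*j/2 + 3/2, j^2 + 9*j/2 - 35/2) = 1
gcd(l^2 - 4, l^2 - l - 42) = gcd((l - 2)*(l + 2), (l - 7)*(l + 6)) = 1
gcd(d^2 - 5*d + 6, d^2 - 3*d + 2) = d - 2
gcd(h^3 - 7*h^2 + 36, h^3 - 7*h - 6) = h^2 - h - 6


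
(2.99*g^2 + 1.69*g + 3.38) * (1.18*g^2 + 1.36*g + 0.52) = 3.5282*g^4 + 6.0606*g^3 + 7.8416*g^2 + 5.4756*g + 1.7576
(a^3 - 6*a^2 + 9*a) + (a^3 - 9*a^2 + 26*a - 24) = 2*a^3 - 15*a^2 + 35*a - 24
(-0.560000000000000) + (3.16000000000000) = 2.60000000000000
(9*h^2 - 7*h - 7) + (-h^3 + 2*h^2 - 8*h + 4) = -h^3 + 11*h^2 - 15*h - 3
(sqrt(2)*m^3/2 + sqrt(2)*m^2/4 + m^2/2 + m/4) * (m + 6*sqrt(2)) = sqrt(2)*m^4/2 + sqrt(2)*m^3/4 + 13*m^3/2 + 13*m^2/4 + 3*sqrt(2)*m^2 + 3*sqrt(2)*m/2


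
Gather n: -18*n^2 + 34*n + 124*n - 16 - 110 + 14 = -18*n^2 + 158*n - 112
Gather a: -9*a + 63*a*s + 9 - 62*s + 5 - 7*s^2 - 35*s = a*(63*s - 9) - 7*s^2 - 97*s + 14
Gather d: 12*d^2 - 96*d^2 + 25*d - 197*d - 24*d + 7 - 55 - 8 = -84*d^2 - 196*d - 56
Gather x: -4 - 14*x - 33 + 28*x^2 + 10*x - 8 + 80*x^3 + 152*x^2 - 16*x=80*x^3 + 180*x^2 - 20*x - 45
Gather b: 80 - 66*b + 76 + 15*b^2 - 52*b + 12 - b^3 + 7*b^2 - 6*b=-b^3 + 22*b^2 - 124*b + 168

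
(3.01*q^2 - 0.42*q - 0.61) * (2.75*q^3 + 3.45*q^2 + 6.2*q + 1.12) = 8.2775*q^5 + 9.2295*q^4 + 15.5355*q^3 - 1.3373*q^2 - 4.2524*q - 0.6832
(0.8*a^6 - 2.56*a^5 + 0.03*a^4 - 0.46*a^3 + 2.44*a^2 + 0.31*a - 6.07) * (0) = 0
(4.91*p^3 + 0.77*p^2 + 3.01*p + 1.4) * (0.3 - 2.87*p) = -14.0917*p^4 - 0.7369*p^3 - 8.4077*p^2 - 3.115*p + 0.42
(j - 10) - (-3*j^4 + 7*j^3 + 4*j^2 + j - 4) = 3*j^4 - 7*j^3 - 4*j^2 - 6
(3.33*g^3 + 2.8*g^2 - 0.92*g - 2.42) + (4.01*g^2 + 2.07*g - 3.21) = 3.33*g^3 + 6.81*g^2 + 1.15*g - 5.63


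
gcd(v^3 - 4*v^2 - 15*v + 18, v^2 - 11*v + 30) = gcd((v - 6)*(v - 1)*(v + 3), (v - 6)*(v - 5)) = v - 6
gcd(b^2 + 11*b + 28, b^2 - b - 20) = b + 4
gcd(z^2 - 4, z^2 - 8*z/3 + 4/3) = z - 2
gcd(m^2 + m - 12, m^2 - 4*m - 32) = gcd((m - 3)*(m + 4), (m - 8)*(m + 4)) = m + 4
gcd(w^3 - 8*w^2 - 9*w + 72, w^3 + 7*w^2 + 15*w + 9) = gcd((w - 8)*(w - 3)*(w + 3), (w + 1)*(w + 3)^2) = w + 3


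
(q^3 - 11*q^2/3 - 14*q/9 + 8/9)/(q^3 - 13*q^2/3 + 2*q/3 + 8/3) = (q - 1/3)/(q - 1)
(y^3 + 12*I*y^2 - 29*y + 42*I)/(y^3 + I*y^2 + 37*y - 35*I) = (y + 6*I)/(y - 5*I)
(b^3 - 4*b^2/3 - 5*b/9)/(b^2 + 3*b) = (9*b^2 - 12*b - 5)/(9*(b + 3))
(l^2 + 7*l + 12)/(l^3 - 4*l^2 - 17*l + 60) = (l + 3)/(l^2 - 8*l + 15)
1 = 1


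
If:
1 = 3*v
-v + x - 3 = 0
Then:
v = 1/3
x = 10/3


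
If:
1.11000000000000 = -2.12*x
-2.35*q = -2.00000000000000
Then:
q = 0.85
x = -0.52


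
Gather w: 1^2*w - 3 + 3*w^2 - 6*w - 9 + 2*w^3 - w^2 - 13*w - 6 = 2*w^3 + 2*w^2 - 18*w - 18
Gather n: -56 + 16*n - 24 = 16*n - 80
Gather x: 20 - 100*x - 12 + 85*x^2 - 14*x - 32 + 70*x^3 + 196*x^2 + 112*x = 70*x^3 + 281*x^2 - 2*x - 24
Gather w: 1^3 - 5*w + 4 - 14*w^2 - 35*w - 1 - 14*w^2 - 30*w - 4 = -28*w^2 - 70*w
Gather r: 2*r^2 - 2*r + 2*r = 2*r^2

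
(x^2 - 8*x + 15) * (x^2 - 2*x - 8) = x^4 - 10*x^3 + 23*x^2 + 34*x - 120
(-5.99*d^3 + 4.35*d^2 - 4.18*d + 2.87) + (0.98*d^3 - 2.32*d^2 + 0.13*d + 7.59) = -5.01*d^3 + 2.03*d^2 - 4.05*d + 10.46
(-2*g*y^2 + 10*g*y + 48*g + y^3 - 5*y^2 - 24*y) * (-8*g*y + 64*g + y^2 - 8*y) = 16*g^2*y^3 - 208*g^2*y^2 + 256*g^2*y + 3072*g^2 - 10*g*y^4 + 130*g*y^3 - 160*g*y^2 - 1920*g*y + y^5 - 13*y^4 + 16*y^3 + 192*y^2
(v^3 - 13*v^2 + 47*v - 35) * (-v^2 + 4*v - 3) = -v^5 + 17*v^4 - 102*v^3 + 262*v^2 - 281*v + 105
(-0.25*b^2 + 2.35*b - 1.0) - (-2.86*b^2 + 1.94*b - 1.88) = 2.61*b^2 + 0.41*b + 0.88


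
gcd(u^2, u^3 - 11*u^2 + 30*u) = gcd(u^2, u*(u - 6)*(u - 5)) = u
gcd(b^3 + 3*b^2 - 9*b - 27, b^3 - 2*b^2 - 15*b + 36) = b - 3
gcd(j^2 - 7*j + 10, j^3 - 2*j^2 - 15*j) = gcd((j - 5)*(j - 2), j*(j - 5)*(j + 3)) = j - 5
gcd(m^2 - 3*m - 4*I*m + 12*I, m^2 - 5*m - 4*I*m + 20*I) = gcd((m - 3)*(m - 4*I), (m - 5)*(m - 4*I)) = m - 4*I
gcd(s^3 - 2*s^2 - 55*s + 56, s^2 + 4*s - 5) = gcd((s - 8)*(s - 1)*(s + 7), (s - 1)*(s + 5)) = s - 1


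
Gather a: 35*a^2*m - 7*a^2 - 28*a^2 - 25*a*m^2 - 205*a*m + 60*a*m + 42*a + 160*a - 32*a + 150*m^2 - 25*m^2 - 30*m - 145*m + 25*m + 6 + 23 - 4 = a^2*(35*m - 35) + a*(-25*m^2 - 145*m + 170) + 125*m^2 - 150*m + 25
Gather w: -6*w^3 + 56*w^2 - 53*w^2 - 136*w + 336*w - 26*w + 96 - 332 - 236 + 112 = -6*w^3 + 3*w^2 + 174*w - 360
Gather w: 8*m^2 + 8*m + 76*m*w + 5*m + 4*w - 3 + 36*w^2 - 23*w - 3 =8*m^2 + 13*m + 36*w^2 + w*(76*m - 19) - 6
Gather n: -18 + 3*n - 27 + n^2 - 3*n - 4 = n^2 - 49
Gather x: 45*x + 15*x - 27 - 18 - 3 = 60*x - 48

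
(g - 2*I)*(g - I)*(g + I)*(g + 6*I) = g^4 + 4*I*g^3 + 13*g^2 + 4*I*g + 12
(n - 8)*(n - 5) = n^2 - 13*n + 40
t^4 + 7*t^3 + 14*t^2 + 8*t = t*(t + 1)*(t + 2)*(t + 4)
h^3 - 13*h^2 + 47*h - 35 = (h - 7)*(h - 5)*(h - 1)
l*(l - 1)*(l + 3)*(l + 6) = l^4 + 8*l^3 + 9*l^2 - 18*l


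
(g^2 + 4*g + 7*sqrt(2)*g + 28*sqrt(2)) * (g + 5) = g^3 + 9*g^2 + 7*sqrt(2)*g^2 + 20*g + 63*sqrt(2)*g + 140*sqrt(2)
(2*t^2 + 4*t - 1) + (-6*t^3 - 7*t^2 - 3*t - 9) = -6*t^3 - 5*t^2 + t - 10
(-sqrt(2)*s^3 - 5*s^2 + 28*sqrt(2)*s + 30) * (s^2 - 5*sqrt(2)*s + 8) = -sqrt(2)*s^5 + 5*s^4 + 45*sqrt(2)*s^3 - 290*s^2 + 74*sqrt(2)*s + 240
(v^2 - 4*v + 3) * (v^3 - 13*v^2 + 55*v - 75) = v^5 - 17*v^4 + 110*v^3 - 334*v^2 + 465*v - 225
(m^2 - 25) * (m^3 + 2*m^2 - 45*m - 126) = m^5 + 2*m^4 - 70*m^3 - 176*m^2 + 1125*m + 3150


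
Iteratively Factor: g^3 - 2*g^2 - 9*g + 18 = (g + 3)*(g^2 - 5*g + 6) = (g - 3)*(g + 3)*(g - 2)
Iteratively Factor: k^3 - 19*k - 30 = (k - 5)*(k^2 + 5*k + 6) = (k - 5)*(k + 3)*(k + 2)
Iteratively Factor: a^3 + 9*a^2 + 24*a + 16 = (a + 4)*(a^2 + 5*a + 4) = (a + 1)*(a + 4)*(a + 4)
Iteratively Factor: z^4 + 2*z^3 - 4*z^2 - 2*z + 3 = (z + 1)*(z^3 + z^2 - 5*z + 3) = (z - 1)*(z + 1)*(z^2 + 2*z - 3) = (z - 1)*(z + 1)*(z + 3)*(z - 1)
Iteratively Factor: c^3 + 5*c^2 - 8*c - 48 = (c + 4)*(c^2 + c - 12) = (c + 4)^2*(c - 3)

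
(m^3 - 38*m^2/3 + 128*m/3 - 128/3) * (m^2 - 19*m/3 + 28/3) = m^5 - 19*m^4 + 1190*m^3/9 - 3880*m^2/9 + 6016*m/9 - 3584/9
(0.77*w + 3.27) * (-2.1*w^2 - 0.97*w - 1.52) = -1.617*w^3 - 7.6139*w^2 - 4.3423*w - 4.9704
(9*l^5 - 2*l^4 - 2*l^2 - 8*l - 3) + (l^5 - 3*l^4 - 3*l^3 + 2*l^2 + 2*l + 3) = 10*l^5 - 5*l^4 - 3*l^3 - 6*l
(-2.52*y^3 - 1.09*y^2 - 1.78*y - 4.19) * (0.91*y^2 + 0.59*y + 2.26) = -2.2932*y^5 - 2.4787*y^4 - 7.9581*y^3 - 7.3265*y^2 - 6.4949*y - 9.4694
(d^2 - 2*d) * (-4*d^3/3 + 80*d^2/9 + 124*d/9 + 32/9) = -4*d^5/3 + 104*d^4/9 - 4*d^3 - 24*d^2 - 64*d/9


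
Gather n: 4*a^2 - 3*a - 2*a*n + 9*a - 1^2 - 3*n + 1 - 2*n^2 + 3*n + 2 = 4*a^2 - 2*a*n + 6*a - 2*n^2 + 2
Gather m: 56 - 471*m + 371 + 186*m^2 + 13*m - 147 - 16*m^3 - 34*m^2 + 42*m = -16*m^3 + 152*m^2 - 416*m + 280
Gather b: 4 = 4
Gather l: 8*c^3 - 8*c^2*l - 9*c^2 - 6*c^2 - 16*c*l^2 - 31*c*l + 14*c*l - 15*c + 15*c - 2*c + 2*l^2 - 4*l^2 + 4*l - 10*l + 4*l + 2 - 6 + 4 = 8*c^3 - 15*c^2 - 2*c + l^2*(-16*c - 2) + l*(-8*c^2 - 17*c - 2)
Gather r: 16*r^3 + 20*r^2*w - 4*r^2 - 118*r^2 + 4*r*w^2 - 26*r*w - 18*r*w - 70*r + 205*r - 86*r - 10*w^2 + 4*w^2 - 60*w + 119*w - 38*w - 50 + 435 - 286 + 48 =16*r^3 + r^2*(20*w - 122) + r*(4*w^2 - 44*w + 49) - 6*w^2 + 21*w + 147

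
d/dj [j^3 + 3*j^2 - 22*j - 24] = 3*j^2 + 6*j - 22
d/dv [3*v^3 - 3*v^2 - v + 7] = 9*v^2 - 6*v - 1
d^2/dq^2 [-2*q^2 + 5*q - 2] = -4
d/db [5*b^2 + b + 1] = 10*b + 1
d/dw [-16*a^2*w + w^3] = -16*a^2 + 3*w^2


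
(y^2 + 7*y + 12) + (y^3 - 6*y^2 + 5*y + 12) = y^3 - 5*y^2 + 12*y + 24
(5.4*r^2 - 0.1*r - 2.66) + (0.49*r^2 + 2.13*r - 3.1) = 5.89*r^2 + 2.03*r - 5.76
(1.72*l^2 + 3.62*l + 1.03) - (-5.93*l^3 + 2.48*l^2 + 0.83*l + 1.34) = 5.93*l^3 - 0.76*l^2 + 2.79*l - 0.31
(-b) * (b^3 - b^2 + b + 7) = -b^4 + b^3 - b^2 - 7*b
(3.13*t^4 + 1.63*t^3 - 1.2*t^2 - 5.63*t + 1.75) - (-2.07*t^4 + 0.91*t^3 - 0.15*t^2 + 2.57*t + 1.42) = 5.2*t^4 + 0.72*t^3 - 1.05*t^2 - 8.2*t + 0.33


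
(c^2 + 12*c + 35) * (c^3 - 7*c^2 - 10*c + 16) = c^5 + 5*c^4 - 59*c^3 - 349*c^2 - 158*c + 560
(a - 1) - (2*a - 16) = 15 - a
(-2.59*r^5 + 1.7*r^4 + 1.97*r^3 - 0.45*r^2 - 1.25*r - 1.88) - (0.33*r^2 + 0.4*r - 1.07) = -2.59*r^5 + 1.7*r^4 + 1.97*r^3 - 0.78*r^2 - 1.65*r - 0.81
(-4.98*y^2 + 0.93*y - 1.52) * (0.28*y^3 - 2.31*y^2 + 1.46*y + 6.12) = -1.3944*y^5 + 11.7642*y^4 - 9.8447*y^3 - 25.6086*y^2 + 3.4724*y - 9.3024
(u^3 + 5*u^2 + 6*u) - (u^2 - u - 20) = u^3 + 4*u^2 + 7*u + 20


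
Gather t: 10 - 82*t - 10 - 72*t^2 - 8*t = -72*t^2 - 90*t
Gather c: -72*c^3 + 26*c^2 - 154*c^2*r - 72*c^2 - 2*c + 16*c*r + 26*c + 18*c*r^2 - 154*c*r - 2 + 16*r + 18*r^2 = -72*c^3 + c^2*(-154*r - 46) + c*(18*r^2 - 138*r + 24) + 18*r^2 + 16*r - 2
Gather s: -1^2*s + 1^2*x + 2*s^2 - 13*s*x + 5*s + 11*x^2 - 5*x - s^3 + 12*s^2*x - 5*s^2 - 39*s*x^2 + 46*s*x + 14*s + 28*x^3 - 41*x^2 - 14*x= -s^3 + s^2*(12*x - 3) + s*(-39*x^2 + 33*x + 18) + 28*x^3 - 30*x^2 - 18*x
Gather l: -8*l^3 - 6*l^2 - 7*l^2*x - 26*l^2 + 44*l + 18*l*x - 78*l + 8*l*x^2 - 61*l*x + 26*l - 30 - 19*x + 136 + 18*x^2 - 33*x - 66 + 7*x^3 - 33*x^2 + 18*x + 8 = -8*l^3 + l^2*(-7*x - 32) + l*(8*x^2 - 43*x - 8) + 7*x^3 - 15*x^2 - 34*x + 48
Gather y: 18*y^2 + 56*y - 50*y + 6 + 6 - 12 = 18*y^2 + 6*y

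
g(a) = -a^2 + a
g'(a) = 1 - 2*a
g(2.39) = -3.32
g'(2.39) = -3.78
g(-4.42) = -23.96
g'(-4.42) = 9.84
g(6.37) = -34.21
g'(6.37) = -11.74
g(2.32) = -3.06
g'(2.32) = -3.64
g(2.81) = -5.09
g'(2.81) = -4.62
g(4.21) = -13.51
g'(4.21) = -7.42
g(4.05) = -12.35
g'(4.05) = -7.10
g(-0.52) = -0.79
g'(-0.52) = 2.04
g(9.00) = -72.00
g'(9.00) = -17.00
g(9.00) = -72.00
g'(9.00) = -17.00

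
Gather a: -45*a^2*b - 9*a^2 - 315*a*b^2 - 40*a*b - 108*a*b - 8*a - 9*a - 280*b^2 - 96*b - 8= a^2*(-45*b - 9) + a*(-315*b^2 - 148*b - 17) - 280*b^2 - 96*b - 8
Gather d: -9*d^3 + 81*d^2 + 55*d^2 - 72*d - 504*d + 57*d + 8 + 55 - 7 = -9*d^3 + 136*d^2 - 519*d + 56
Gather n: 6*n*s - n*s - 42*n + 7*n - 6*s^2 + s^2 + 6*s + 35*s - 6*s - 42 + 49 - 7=n*(5*s - 35) - 5*s^2 + 35*s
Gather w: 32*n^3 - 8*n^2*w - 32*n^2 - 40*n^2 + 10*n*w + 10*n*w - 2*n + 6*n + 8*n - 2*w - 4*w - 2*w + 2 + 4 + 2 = 32*n^3 - 72*n^2 + 12*n + w*(-8*n^2 + 20*n - 8) + 8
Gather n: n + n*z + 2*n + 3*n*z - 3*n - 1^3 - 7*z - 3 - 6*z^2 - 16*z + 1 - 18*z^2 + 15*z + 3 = 4*n*z - 24*z^2 - 8*z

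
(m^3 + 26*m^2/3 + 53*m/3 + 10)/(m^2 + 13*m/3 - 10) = (3*m^2 + 8*m + 5)/(3*m - 5)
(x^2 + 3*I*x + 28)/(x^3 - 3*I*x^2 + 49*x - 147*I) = (x - 4*I)/(x^2 - 10*I*x - 21)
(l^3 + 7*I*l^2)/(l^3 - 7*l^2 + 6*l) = l*(l + 7*I)/(l^2 - 7*l + 6)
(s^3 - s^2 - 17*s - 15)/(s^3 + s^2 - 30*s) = (s^2 + 4*s + 3)/(s*(s + 6))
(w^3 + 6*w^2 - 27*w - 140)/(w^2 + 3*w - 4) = (w^2 + 2*w - 35)/(w - 1)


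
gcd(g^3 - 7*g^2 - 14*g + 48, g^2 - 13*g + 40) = g - 8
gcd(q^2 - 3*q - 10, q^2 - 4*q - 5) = q - 5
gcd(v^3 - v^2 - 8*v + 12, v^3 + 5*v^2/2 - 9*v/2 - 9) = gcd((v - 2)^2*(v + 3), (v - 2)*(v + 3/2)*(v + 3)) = v^2 + v - 6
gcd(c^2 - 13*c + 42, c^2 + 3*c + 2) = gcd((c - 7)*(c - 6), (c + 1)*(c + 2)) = 1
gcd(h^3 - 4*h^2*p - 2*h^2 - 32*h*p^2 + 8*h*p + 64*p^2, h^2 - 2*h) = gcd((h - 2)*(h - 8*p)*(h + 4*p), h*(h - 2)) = h - 2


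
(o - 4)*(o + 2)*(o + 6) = o^3 + 4*o^2 - 20*o - 48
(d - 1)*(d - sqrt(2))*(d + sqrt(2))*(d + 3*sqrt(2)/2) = d^4 - d^3 + 3*sqrt(2)*d^3/2 - 3*sqrt(2)*d^2/2 - 2*d^2 - 3*sqrt(2)*d + 2*d + 3*sqrt(2)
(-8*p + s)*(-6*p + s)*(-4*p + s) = -192*p^3 + 104*p^2*s - 18*p*s^2 + s^3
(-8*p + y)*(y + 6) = -8*p*y - 48*p + y^2 + 6*y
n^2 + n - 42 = (n - 6)*(n + 7)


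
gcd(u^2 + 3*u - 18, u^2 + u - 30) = u + 6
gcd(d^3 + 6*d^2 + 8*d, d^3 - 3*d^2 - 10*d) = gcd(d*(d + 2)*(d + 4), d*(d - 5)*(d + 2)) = d^2 + 2*d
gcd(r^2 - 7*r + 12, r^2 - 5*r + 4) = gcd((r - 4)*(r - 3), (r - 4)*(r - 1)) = r - 4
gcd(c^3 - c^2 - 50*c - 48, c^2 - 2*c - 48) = c^2 - 2*c - 48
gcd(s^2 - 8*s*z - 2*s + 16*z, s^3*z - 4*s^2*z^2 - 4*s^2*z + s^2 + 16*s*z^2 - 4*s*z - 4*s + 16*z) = 1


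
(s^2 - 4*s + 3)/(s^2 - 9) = (s - 1)/(s + 3)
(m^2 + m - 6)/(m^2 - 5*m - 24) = (m - 2)/(m - 8)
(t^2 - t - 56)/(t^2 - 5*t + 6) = (t^2 - t - 56)/(t^2 - 5*t + 6)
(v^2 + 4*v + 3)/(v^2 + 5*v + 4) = (v + 3)/(v + 4)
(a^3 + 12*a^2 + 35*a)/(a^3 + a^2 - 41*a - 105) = a*(a + 7)/(a^2 - 4*a - 21)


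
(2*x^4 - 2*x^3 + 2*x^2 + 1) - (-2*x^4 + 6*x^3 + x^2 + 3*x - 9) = 4*x^4 - 8*x^3 + x^2 - 3*x + 10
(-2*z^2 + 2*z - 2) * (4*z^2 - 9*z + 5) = -8*z^4 + 26*z^3 - 36*z^2 + 28*z - 10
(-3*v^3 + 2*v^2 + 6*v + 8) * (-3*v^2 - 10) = 9*v^5 - 6*v^4 + 12*v^3 - 44*v^2 - 60*v - 80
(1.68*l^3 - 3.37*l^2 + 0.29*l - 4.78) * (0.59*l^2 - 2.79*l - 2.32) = 0.9912*l^5 - 6.6755*l^4 + 5.6758*l^3 + 4.1891*l^2 + 12.6634*l + 11.0896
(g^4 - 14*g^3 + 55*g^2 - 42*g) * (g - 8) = g^5 - 22*g^4 + 167*g^3 - 482*g^2 + 336*g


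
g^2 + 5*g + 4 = (g + 1)*(g + 4)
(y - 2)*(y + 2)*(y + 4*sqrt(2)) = y^3 + 4*sqrt(2)*y^2 - 4*y - 16*sqrt(2)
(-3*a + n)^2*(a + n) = 9*a^3 + 3*a^2*n - 5*a*n^2 + n^3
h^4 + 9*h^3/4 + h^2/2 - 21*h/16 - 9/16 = (h - 3/4)*(h + 1/2)*(h + 1)*(h + 3/2)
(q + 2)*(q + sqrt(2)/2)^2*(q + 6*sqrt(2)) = q^4 + 2*q^3 + 7*sqrt(2)*q^3 + 25*q^2/2 + 14*sqrt(2)*q^2 + 3*sqrt(2)*q + 25*q + 6*sqrt(2)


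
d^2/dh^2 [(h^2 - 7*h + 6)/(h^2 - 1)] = -14/(h^3 + 3*h^2 + 3*h + 1)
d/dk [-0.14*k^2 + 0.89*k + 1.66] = 0.89 - 0.28*k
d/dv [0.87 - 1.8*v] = -1.80000000000000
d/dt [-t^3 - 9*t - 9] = -3*t^2 - 9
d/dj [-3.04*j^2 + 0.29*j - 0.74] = 0.29 - 6.08*j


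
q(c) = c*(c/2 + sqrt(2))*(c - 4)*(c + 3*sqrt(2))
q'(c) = c*(c/2 + sqrt(2))*(c - 4) + c*(c/2 + sqrt(2))*(c + 3*sqrt(2)) + c*(c - 4)*(c + 3*sqrt(2))/2 + (c/2 + sqrt(2))*(c - 4)*(c + 3*sqrt(2)) = 2*c^3 - 6*c^2 + 15*sqrt(2)*c^2/2 - 20*sqrt(2)*c + 12*c - 24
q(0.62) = -17.57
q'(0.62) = -31.85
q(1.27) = -39.17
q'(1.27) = -33.15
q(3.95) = -5.48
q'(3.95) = 106.81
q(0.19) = -4.84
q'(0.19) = -26.91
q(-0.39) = 8.04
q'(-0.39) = -17.07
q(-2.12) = 9.76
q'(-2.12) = 12.17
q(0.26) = -6.76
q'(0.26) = -27.89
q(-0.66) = 11.95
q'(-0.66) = -11.82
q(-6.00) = 167.21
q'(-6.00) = -192.46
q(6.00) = 542.56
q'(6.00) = 476.13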